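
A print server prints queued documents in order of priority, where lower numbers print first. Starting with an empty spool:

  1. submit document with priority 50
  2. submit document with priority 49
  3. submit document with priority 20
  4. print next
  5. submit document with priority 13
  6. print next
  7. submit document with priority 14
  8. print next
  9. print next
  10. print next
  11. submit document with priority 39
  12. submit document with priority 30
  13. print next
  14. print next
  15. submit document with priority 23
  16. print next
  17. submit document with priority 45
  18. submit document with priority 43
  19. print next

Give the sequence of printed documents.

insert 50 → {50}
insert 49 → {49, 50}
insert 20 → {20, 49, 50}
print next → 20; now {49, 50}
insert 13 → {13, 49, 50}
print next → 13; now {49, 50}
insert 14 → {14, 49, 50}
print next → 14; now {49, 50}
print next → 49; now {50}
print next → 50; now {}
insert 39 → {39}
insert 30 → {30, 39}
print next → 30; now {39}
print next → 39; now {}
insert 23 → {23}
print next → 23; now {}
insert 45 → {45}
insert 43 → {43, 45}
print next → 43; now {45}

20, 13, 14, 49, 50, 30, 39, 23, 43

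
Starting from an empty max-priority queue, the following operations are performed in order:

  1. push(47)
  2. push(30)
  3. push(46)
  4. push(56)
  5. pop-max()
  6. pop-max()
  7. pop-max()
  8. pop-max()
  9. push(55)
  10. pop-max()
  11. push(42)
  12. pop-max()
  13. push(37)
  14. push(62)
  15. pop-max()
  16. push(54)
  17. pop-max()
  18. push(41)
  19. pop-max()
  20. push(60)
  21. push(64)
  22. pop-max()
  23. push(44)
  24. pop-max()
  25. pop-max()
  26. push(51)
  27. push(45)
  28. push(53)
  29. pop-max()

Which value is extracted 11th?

60

insert 47 → {47}
insert 30 → {47, 30}
insert 46 → {47, 46, 30}
insert 56 → {56, 47, 46, 30}
pop-max → 56; now {47, 46, 30}
pop-max → 47; now {46, 30}
pop-max → 46; now {30}
pop-max → 30; now {}
insert 55 → {55}
pop-max → 55; now {}
insert 42 → {42}
pop-max → 42; now {}
insert 37 → {37}
insert 62 → {62, 37}
pop-max → 62; now {37}
insert 54 → {54, 37}
pop-max → 54; now {37}
insert 41 → {41, 37}
pop-max → 41; now {37}
insert 60 → {60, 37}
insert 64 → {64, 60, 37}
pop-max → 64; now {60, 37}
insert 44 → {60, 44, 37}
pop-max → 60; now {44, 37}
pop-max → 44; now {37}
insert 51 → {51, 37}
insert 45 → {51, 45, 37}
insert 53 → {53, 51, 45, 37}
pop-max → 53; now {51, 45, 37}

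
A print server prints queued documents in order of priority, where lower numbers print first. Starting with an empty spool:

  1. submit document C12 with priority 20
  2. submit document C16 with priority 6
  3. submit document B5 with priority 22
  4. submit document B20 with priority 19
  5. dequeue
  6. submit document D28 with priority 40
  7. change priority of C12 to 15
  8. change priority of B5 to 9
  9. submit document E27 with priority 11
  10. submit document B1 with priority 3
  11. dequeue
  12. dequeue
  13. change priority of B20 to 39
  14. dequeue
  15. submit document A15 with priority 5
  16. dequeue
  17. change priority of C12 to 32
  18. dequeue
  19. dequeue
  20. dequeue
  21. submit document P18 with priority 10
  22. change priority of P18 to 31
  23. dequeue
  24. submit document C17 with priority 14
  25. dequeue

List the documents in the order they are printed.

add C12 (priority 20) → {C12:20}
add C16 (priority 6) → {C16:6, C12:20}
add B5 (priority 22) → {C16:6, C12:20, B5:22}
add B20 (priority 19) → {C16:6, B20:19, C12:20, B5:22}
dequeue → C16; now {B20:19, C12:20, B5:22}
add D28 (priority 40) → {B20:19, C12:20, B5:22, D28:40}
update C12 to priority 15 → {C12:15, B20:19, B5:22, D28:40}
update B5 to priority 9 → {B5:9, C12:15, B20:19, D28:40}
add E27 (priority 11) → {B5:9, E27:11, C12:15, B20:19, D28:40}
add B1 (priority 3) → {B1:3, B5:9, E27:11, C12:15, B20:19, D28:40}
dequeue → B1; now {B5:9, E27:11, C12:15, B20:19, D28:40}
dequeue → B5; now {E27:11, C12:15, B20:19, D28:40}
update B20 to priority 39 → {E27:11, C12:15, B20:39, D28:40}
dequeue → E27; now {C12:15, B20:39, D28:40}
add A15 (priority 5) → {A15:5, C12:15, B20:39, D28:40}
dequeue → A15; now {C12:15, B20:39, D28:40}
update C12 to priority 32 → {C12:32, B20:39, D28:40}
dequeue → C12; now {B20:39, D28:40}
dequeue → B20; now {D28:40}
dequeue → D28; now {}
add P18 (priority 10) → {P18:10}
update P18 to priority 31 → {P18:31}
dequeue → P18; now {}
add C17 (priority 14) → {C17:14}
dequeue → C17; now {}

C16 → B1 → B5 → E27 → A15 → C12 → B20 → D28 → P18 → C17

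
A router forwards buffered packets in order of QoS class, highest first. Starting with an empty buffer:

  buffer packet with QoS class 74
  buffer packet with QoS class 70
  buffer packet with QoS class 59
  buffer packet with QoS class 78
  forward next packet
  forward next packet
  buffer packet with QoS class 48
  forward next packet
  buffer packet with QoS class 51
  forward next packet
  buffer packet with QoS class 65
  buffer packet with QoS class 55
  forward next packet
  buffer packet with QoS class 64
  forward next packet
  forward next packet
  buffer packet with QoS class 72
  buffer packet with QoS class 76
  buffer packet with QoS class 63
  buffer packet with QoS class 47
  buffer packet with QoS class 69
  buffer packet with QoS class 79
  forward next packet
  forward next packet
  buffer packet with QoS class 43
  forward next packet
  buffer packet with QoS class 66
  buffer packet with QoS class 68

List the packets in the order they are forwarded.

insert 74 → {74}
insert 70 → {74, 70}
insert 59 → {74, 70, 59}
insert 78 → {78, 74, 70, 59}
forward next packet → 78; now {74, 70, 59}
forward next packet → 74; now {70, 59}
insert 48 → {70, 59, 48}
forward next packet → 70; now {59, 48}
insert 51 → {59, 51, 48}
forward next packet → 59; now {51, 48}
insert 65 → {65, 51, 48}
insert 55 → {65, 55, 51, 48}
forward next packet → 65; now {55, 51, 48}
insert 64 → {64, 55, 51, 48}
forward next packet → 64; now {55, 51, 48}
forward next packet → 55; now {51, 48}
insert 72 → {72, 51, 48}
insert 76 → {76, 72, 51, 48}
insert 63 → {76, 72, 63, 51, 48}
insert 47 → {76, 72, 63, 51, 48, 47}
insert 69 → {76, 72, 69, 63, 51, 48, 47}
insert 79 → {79, 76, 72, 69, 63, 51, 48, 47}
forward next packet → 79; now {76, 72, 69, 63, 51, 48, 47}
forward next packet → 76; now {72, 69, 63, 51, 48, 47}
insert 43 → {72, 69, 63, 51, 48, 47, 43}
forward next packet → 72; now {69, 63, 51, 48, 47, 43}
insert 66 → {69, 66, 63, 51, 48, 47, 43}
insert 68 → {69, 68, 66, 63, 51, 48, 47, 43}

78, 74, 70, 59, 65, 64, 55, 79, 76, 72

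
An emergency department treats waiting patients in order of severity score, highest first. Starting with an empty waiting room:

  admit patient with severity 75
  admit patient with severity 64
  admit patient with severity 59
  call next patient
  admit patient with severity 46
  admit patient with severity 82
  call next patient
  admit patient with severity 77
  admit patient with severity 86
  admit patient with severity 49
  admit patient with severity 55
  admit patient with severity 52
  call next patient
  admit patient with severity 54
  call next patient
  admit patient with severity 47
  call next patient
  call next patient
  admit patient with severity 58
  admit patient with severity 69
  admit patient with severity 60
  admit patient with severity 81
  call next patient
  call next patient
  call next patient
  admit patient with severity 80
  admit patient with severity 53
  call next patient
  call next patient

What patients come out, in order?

insert 75 → {75}
insert 64 → {75, 64}
insert 59 → {75, 64, 59}
call next patient → 75; now {64, 59}
insert 46 → {64, 59, 46}
insert 82 → {82, 64, 59, 46}
call next patient → 82; now {64, 59, 46}
insert 77 → {77, 64, 59, 46}
insert 86 → {86, 77, 64, 59, 46}
insert 49 → {86, 77, 64, 59, 49, 46}
insert 55 → {86, 77, 64, 59, 55, 49, 46}
insert 52 → {86, 77, 64, 59, 55, 52, 49, 46}
call next patient → 86; now {77, 64, 59, 55, 52, 49, 46}
insert 54 → {77, 64, 59, 55, 54, 52, 49, 46}
call next patient → 77; now {64, 59, 55, 54, 52, 49, 46}
insert 47 → {64, 59, 55, 54, 52, 49, 47, 46}
call next patient → 64; now {59, 55, 54, 52, 49, 47, 46}
call next patient → 59; now {55, 54, 52, 49, 47, 46}
insert 58 → {58, 55, 54, 52, 49, 47, 46}
insert 69 → {69, 58, 55, 54, 52, 49, 47, 46}
insert 60 → {69, 60, 58, 55, 54, 52, 49, 47, 46}
insert 81 → {81, 69, 60, 58, 55, 54, 52, 49, 47, 46}
call next patient → 81; now {69, 60, 58, 55, 54, 52, 49, 47, 46}
call next patient → 69; now {60, 58, 55, 54, 52, 49, 47, 46}
call next patient → 60; now {58, 55, 54, 52, 49, 47, 46}
insert 80 → {80, 58, 55, 54, 52, 49, 47, 46}
insert 53 → {80, 58, 55, 54, 53, 52, 49, 47, 46}
call next patient → 80; now {58, 55, 54, 53, 52, 49, 47, 46}
call next patient → 58; now {55, 54, 53, 52, 49, 47, 46}

[75, 82, 86, 77, 64, 59, 81, 69, 60, 80, 58]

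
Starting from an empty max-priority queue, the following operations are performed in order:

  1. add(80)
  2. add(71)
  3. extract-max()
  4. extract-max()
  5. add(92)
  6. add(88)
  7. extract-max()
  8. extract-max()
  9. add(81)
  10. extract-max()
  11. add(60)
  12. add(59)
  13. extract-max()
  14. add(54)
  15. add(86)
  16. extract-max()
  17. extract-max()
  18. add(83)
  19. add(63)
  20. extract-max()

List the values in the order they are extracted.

80 → 71 → 92 → 88 → 81 → 60 → 86 → 59 → 83

insert 80 → {80}
insert 71 → {80, 71}
extract-max → 80; now {71}
extract-max → 71; now {}
insert 92 → {92}
insert 88 → {92, 88}
extract-max → 92; now {88}
extract-max → 88; now {}
insert 81 → {81}
extract-max → 81; now {}
insert 60 → {60}
insert 59 → {60, 59}
extract-max → 60; now {59}
insert 54 → {59, 54}
insert 86 → {86, 59, 54}
extract-max → 86; now {59, 54}
extract-max → 59; now {54}
insert 83 → {83, 54}
insert 63 → {83, 63, 54}
extract-max → 83; now {63, 54}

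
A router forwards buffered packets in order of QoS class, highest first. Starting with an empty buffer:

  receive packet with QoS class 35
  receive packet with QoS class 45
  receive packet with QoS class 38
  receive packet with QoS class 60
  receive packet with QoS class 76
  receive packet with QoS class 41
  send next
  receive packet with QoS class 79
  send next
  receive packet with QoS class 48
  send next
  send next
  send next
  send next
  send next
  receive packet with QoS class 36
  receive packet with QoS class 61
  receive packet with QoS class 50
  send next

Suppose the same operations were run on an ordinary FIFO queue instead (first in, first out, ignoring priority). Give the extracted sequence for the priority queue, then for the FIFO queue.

insert 35 → {35}
insert 45 → {45, 35}
insert 38 → {45, 38, 35}
insert 60 → {60, 45, 38, 35}
insert 76 → {76, 60, 45, 38, 35}
insert 41 → {76, 60, 45, 41, 38, 35}
send next → 76; now {60, 45, 41, 38, 35}
insert 79 → {79, 60, 45, 41, 38, 35}
send next → 79; now {60, 45, 41, 38, 35}
insert 48 → {60, 48, 45, 41, 38, 35}
send next → 60; now {48, 45, 41, 38, 35}
send next → 48; now {45, 41, 38, 35}
send next → 45; now {41, 38, 35}
send next → 41; now {38, 35}
send next → 38; now {35}
insert 36 → {36, 35}
insert 61 → {61, 36, 35}
insert 50 → {61, 50, 36, 35}
send next → 61; now {50, 36, 35}

priority queue: [76, 79, 60, 48, 45, 41, 38, 61]; FIFO queue: 35 → 45 → 38 → 60 → 76 → 41 → 79 → 48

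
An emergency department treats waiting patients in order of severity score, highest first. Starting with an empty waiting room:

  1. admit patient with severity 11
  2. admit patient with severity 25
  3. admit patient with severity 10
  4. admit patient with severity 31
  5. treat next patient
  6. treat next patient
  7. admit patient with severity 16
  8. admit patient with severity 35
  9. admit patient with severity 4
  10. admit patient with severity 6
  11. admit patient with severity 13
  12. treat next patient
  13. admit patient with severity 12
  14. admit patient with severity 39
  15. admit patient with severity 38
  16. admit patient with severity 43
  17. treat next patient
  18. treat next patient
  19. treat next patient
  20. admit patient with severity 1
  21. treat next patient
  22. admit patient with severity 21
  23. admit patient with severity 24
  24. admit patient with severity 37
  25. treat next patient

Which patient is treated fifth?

insert 11 → {11}
insert 25 → {25, 11}
insert 10 → {25, 11, 10}
insert 31 → {31, 25, 11, 10}
treat next patient → 31; now {25, 11, 10}
treat next patient → 25; now {11, 10}
insert 16 → {16, 11, 10}
insert 35 → {35, 16, 11, 10}
insert 4 → {35, 16, 11, 10, 4}
insert 6 → {35, 16, 11, 10, 6, 4}
insert 13 → {35, 16, 13, 11, 10, 6, 4}
treat next patient → 35; now {16, 13, 11, 10, 6, 4}
insert 12 → {16, 13, 12, 11, 10, 6, 4}
insert 39 → {39, 16, 13, 12, 11, 10, 6, 4}
insert 38 → {39, 38, 16, 13, 12, 11, 10, 6, 4}
insert 43 → {43, 39, 38, 16, 13, 12, 11, 10, 6, 4}
treat next patient → 43; now {39, 38, 16, 13, 12, 11, 10, 6, 4}
treat next patient → 39; now {38, 16, 13, 12, 11, 10, 6, 4}
treat next patient → 38; now {16, 13, 12, 11, 10, 6, 4}
insert 1 → {16, 13, 12, 11, 10, 6, 4, 1}
treat next patient → 16; now {13, 12, 11, 10, 6, 4, 1}
insert 21 → {21, 13, 12, 11, 10, 6, 4, 1}
insert 24 → {24, 21, 13, 12, 11, 10, 6, 4, 1}
insert 37 → {37, 24, 21, 13, 12, 11, 10, 6, 4, 1}
treat next patient → 37; now {24, 21, 13, 12, 11, 10, 6, 4, 1}

39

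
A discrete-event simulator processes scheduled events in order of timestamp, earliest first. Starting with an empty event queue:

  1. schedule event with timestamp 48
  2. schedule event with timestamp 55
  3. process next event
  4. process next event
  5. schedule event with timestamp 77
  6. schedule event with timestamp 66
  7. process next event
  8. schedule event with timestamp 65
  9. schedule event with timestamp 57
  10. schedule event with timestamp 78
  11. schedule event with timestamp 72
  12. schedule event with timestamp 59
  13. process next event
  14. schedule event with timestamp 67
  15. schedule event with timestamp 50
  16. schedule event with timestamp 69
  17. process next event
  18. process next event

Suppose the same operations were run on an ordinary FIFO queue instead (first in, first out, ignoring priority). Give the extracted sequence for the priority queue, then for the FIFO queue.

insert 48 → {48}
insert 55 → {48, 55}
process next event → 48; now {55}
process next event → 55; now {}
insert 77 → {77}
insert 66 → {66, 77}
process next event → 66; now {77}
insert 65 → {65, 77}
insert 57 → {57, 65, 77}
insert 78 → {57, 65, 77, 78}
insert 72 → {57, 65, 72, 77, 78}
insert 59 → {57, 59, 65, 72, 77, 78}
process next event → 57; now {59, 65, 72, 77, 78}
insert 67 → {59, 65, 67, 72, 77, 78}
insert 50 → {50, 59, 65, 67, 72, 77, 78}
insert 69 → {50, 59, 65, 67, 69, 72, 77, 78}
process next event → 50; now {59, 65, 67, 69, 72, 77, 78}
process next event → 59; now {65, 67, 69, 72, 77, 78}

priority queue: [48, 55, 66, 57, 50, 59]; FIFO queue: [48, 55, 77, 66, 65, 57]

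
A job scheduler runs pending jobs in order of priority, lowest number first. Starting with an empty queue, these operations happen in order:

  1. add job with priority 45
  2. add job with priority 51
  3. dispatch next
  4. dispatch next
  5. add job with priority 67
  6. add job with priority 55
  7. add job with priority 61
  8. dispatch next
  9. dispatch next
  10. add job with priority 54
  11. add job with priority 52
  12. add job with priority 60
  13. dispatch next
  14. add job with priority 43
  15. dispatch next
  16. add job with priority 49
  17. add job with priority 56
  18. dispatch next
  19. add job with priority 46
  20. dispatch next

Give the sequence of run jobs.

insert 45 → {45}
insert 51 → {45, 51}
dispatch next → 45; now {51}
dispatch next → 51; now {}
insert 67 → {67}
insert 55 → {55, 67}
insert 61 → {55, 61, 67}
dispatch next → 55; now {61, 67}
dispatch next → 61; now {67}
insert 54 → {54, 67}
insert 52 → {52, 54, 67}
insert 60 → {52, 54, 60, 67}
dispatch next → 52; now {54, 60, 67}
insert 43 → {43, 54, 60, 67}
dispatch next → 43; now {54, 60, 67}
insert 49 → {49, 54, 60, 67}
insert 56 → {49, 54, 56, 60, 67}
dispatch next → 49; now {54, 56, 60, 67}
insert 46 → {46, 54, 56, 60, 67}
dispatch next → 46; now {54, 56, 60, 67}

[45, 51, 55, 61, 52, 43, 49, 46]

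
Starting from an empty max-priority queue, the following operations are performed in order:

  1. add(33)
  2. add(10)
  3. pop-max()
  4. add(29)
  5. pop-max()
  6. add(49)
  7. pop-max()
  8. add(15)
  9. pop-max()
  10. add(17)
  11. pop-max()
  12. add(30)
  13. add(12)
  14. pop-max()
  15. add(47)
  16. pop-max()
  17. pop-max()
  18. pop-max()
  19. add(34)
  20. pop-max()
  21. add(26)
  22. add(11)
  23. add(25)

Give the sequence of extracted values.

[33, 29, 49, 15, 17, 30, 47, 12, 10, 34]

insert 33 → {33}
insert 10 → {33, 10}
pop-max → 33; now {10}
insert 29 → {29, 10}
pop-max → 29; now {10}
insert 49 → {49, 10}
pop-max → 49; now {10}
insert 15 → {15, 10}
pop-max → 15; now {10}
insert 17 → {17, 10}
pop-max → 17; now {10}
insert 30 → {30, 10}
insert 12 → {30, 12, 10}
pop-max → 30; now {12, 10}
insert 47 → {47, 12, 10}
pop-max → 47; now {12, 10}
pop-max → 12; now {10}
pop-max → 10; now {}
insert 34 → {34}
pop-max → 34; now {}
insert 26 → {26}
insert 11 → {26, 11}
insert 25 → {26, 25, 11}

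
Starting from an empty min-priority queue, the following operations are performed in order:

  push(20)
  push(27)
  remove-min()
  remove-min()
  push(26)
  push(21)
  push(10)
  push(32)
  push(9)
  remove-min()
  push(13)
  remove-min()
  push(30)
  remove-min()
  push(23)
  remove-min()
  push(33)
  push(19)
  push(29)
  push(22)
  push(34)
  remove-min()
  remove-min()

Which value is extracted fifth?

insert 20 → {20}
insert 27 → {20, 27}
remove-min → 20; now {27}
remove-min → 27; now {}
insert 26 → {26}
insert 21 → {21, 26}
insert 10 → {10, 21, 26}
insert 32 → {10, 21, 26, 32}
insert 9 → {9, 10, 21, 26, 32}
remove-min → 9; now {10, 21, 26, 32}
insert 13 → {10, 13, 21, 26, 32}
remove-min → 10; now {13, 21, 26, 32}
insert 30 → {13, 21, 26, 30, 32}
remove-min → 13; now {21, 26, 30, 32}
insert 23 → {21, 23, 26, 30, 32}
remove-min → 21; now {23, 26, 30, 32}
insert 33 → {23, 26, 30, 32, 33}
insert 19 → {19, 23, 26, 30, 32, 33}
insert 29 → {19, 23, 26, 29, 30, 32, 33}
insert 22 → {19, 22, 23, 26, 29, 30, 32, 33}
insert 34 → {19, 22, 23, 26, 29, 30, 32, 33, 34}
remove-min → 19; now {22, 23, 26, 29, 30, 32, 33, 34}
remove-min → 22; now {23, 26, 29, 30, 32, 33, 34}

13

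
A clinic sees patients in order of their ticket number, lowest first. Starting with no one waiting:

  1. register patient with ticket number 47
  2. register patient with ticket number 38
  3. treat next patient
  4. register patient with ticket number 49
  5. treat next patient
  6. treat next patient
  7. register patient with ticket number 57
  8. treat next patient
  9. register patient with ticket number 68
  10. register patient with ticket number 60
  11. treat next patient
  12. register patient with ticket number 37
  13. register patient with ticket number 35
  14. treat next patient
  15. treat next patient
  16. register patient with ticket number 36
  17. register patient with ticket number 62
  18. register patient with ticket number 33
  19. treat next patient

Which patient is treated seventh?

37

insert 47 → {47}
insert 38 → {38, 47}
treat next patient → 38; now {47}
insert 49 → {47, 49}
treat next patient → 47; now {49}
treat next patient → 49; now {}
insert 57 → {57}
treat next patient → 57; now {}
insert 68 → {68}
insert 60 → {60, 68}
treat next patient → 60; now {68}
insert 37 → {37, 68}
insert 35 → {35, 37, 68}
treat next patient → 35; now {37, 68}
treat next patient → 37; now {68}
insert 36 → {36, 68}
insert 62 → {36, 62, 68}
insert 33 → {33, 36, 62, 68}
treat next patient → 33; now {36, 62, 68}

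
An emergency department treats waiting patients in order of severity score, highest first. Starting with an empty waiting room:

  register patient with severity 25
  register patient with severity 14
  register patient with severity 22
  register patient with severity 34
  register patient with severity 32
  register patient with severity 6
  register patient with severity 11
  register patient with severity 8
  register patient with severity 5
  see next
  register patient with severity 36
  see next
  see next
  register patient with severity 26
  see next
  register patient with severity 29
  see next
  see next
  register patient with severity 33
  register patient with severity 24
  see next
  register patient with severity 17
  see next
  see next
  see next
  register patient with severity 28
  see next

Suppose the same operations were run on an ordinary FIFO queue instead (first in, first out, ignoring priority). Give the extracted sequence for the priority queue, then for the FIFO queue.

priority queue: 34 → 36 → 32 → 26 → 29 → 25 → 33 → 24 → 22 → 17 → 28; FIFO queue: [25, 14, 22, 34, 32, 6, 11, 8, 5, 36, 26]

insert 25 → {25}
insert 14 → {25, 14}
insert 22 → {25, 22, 14}
insert 34 → {34, 25, 22, 14}
insert 32 → {34, 32, 25, 22, 14}
insert 6 → {34, 32, 25, 22, 14, 6}
insert 11 → {34, 32, 25, 22, 14, 11, 6}
insert 8 → {34, 32, 25, 22, 14, 11, 8, 6}
insert 5 → {34, 32, 25, 22, 14, 11, 8, 6, 5}
see next → 34; now {32, 25, 22, 14, 11, 8, 6, 5}
insert 36 → {36, 32, 25, 22, 14, 11, 8, 6, 5}
see next → 36; now {32, 25, 22, 14, 11, 8, 6, 5}
see next → 32; now {25, 22, 14, 11, 8, 6, 5}
insert 26 → {26, 25, 22, 14, 11, 8, 6, 5}
see next → 26; now {25, 22, 14, 11, 8, 6, 5}
insert 29 → {29, 25, 22, 14, 11, 8, 6, 5}
see next → 29; now {25, 22, 14, 11, 8, 6, 5}
see next → 25; now {22, 14, 11, 8, 6, 5}
insert 33 → {33, 22, 14, 11, 8, 6, 5}
insert 24 → {33, 24, 22, 14, 11, 8, 6, 5}
see next → 33; now {24, 22, 14, 11, 8, 6, 5}
insert 17 → {24, 22, 17, 14, 11, 8, 6, 5}
see next → 24; now {22, 17, 14, 11, 8, 6, 5}
see next → 22; now {17, 14, 11, 8, 6, 5}
see next → 17; now {14, 11, 8, 6, 5}
insert 28 → {28, 14, 11, 8, 6, 5}
see next → 28; now {14, 11, 8, 6, 5}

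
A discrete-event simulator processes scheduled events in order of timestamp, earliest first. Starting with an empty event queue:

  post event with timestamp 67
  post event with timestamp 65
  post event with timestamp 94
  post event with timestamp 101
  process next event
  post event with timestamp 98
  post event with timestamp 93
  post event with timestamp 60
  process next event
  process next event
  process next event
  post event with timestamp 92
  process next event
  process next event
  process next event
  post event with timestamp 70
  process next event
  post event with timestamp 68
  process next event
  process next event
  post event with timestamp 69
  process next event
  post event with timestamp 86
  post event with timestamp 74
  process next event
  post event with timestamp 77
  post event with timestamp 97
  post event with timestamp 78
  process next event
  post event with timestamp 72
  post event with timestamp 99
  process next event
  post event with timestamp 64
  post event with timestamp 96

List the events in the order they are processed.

insert 67 → {67}
insert 65 → {65, 67}
insert 94 → {65, 67, 94}
insert 101 → {65, 67, 94, 101}
process next event → 65; now {67, 94, 101}
insert 98 → {67, 94, 98, 101}
insert 93 → {67, 93, 94, 98, 101}
insert 60 → {60, 67, 93, 94, 98, 101}
process next event → 60; now {67, 93, 94, 98, 101}
process next event → 67; now {93, 94, 98, 101}
process next event → 93; now {94, 98, 101}
insert 92 → {92, 94, 98, 101}
process next event → 92; now {94, 98, 101}
process next event → 94; now {98, 101}
process next event → 98; now {101}
insert 70 → {70, 101}
process next event → 70; now {101}
insert 68 → {68, 101}
process next event → 68; now {101}
process next event → 101; now {}
insert 69 → {69}
process next event → 69; now {}
insert 86 → {86}
insert 74 → {74, 86}
process next event → 74; now {86}
insert 77 → {77, 86}
insert 97 → {77, 86, 97}
insert 78 → {77, 78, 86, 97}
process next event → 77; now {78, 86, 97}
insert 72 → {72, 78, 86, 97}
insert 99 → {72, 78, 86, 97, 99}
process next event → 72; now {78, 86, 97, 99}
insert 64 → {64, 78, 86, 97, 99}
insert 96 → {64, 78, 86, 96, 97, 99}

65, 60, 67, 93, 92, 94, 98, 70, 68, 101, 69, 74, 77, 72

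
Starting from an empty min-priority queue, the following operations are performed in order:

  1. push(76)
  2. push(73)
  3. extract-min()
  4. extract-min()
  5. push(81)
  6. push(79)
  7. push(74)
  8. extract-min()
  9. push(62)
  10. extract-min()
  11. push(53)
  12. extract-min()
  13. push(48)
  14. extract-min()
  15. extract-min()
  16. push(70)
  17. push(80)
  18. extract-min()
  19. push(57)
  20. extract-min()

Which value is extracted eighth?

insert 76 → {76}
insert 73 → {73, 76}
extract-min → 73; now {76}
extract-min → 76; now {}
insert 81 → {81}
insert 79 → {79, 81}
insert 74 → {74, 79, 81}
extract-min → 74; now {79, 81}
insert 62 → {62, 79, 81}
extract-min → 62; now {79, 81}
insert 53 → {53, 79, 81}
extract-min → 53; now {79, 81}
insert 48 → {48, 79, 81}
extract-min → 48; now {79, 81}
extract-min → 79; now {81}
insert 70 → {70, 81}
insert 80 → {70, 80, 81}
extract-min → 70; now {80, 81}
insert 57 → {57, 80, 81}
extract-min → 57; now {80, 81}

70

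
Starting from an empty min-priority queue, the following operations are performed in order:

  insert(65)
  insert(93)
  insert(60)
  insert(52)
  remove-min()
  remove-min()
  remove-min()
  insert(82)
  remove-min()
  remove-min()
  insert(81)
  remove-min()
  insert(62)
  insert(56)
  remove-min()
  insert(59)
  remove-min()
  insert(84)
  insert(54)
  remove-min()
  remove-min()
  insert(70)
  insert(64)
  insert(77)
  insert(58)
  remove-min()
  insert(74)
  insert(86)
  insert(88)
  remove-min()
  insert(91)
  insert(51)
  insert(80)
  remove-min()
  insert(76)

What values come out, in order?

52, 60, 65, 82, 93, 81, 56, 59, 54, 62, 58, 64, 51

insert 65 → {65}
insert 93 → {65, 93}
insert 60 → {60, 65, 93}
insert 52 → {52, 60, 65, 93}
remove-min → 52; now {60, 65, 93}
remove-min → 60; now {65, 93}
remove-min → 65; now {93}
insert 82 → {82, 93}
remove-min → 82; now {93}
remove-min → 93; now {}
insert 81 → {81}
remove-min → 81; now {}
insert 62 → {62}
insert 56 → {56, 62}
remove-min → 56; now {62}
insert 59 → {59, 62}
remove-min → 59; now {62}
insert 84 → {62, 84}
insert 54 → {54, 62, 84}
remove-min → 54; now {62, 84}
remove-min → 62; now {84}
insert 70 → {70, 84}
insert 64 → {64, 70, 84}
insert 77 → {64, 70, 77, 84}
insert 58 → {58, 64, 70, 77, 84}
remove-min → 58; now {64, 70, 77, 84}
insert 74 → {64, 70, 74, 77, 84}
insert 86 → {64, 70, 74, 77, 84, 86}
insert 88 → {64, 70, 74, 77, 84, 86, 88}
remove-min → 64; now {70, 74, 77, 84, 86, 88}
insert 91 → {70, 74, 77, 84, 86, 88, 91}
insert 51 → {51, 70, 74, 77, 84, 86, 88, 91}
insert 80 → {51, 70, 74, 77, 80, 84, 86, 88, 91}
remove-min → 51; now {70, 74, 77, 80, 84, 86, 88, 91}
insert 76 → {70, 74, 76, 77, 80, 84, 86, 88, 91}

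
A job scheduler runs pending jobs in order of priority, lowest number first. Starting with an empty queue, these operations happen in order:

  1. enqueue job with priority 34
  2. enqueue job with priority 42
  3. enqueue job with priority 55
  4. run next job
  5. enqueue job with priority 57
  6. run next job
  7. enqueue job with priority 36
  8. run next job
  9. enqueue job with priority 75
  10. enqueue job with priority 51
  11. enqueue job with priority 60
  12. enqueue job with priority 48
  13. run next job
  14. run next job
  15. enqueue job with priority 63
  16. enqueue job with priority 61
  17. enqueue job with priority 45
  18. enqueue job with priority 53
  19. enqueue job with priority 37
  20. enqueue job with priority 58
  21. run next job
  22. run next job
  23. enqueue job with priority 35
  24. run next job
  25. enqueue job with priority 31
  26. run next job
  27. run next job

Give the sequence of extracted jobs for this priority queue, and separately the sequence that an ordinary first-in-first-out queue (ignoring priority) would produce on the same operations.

insert 34 → {34}
insert 42 → {34, 42}
insert 55 → {34, 42, 55}
run next job → 34; now {42, 55}
insert 57 → {42, 55, 57}
run next job → 42; now {55, 57}
insert 36 → {36, 55, 57}
run next job → 36; now {55, 57}
insert 75 → {55, 57, 75}
insert 51 → {51, 55, 57, 75}
insert 60 → {51, 55, 57, 60, 75}
insert 48 → {48, 51, 55, 57, 60, 75}
run next job → 48; now {51, 55, 57, 60, 75}
run next job → 51; now {55, 57, 60, 75}
insert 63 → {55, 57, 60, 63, 75}
insert 61 → {55, 57, 60, 61, 63, 75}
insert 45 → {45, 55, 57, 60, 61, 63, 75}
insert 53 → {45, 53, 55, 57, 60, 61, 63, 75}
insert 37 → {37, 45, 53, 55, 57, 60, 61, 63, 75}
insert 58 → {37, 45, 53, 55, 57, 58, 60, 61, 63, 75}
run next job → 37; now {45, 53, 55, 57, 58, 60, 61, 63, 75}
run next job → 45; now {53, 55, 57, 58, 60, 61, 63, 75}
insert 35 → {35, 53, 55, 57, 58, 60, 61, 63, 75}
run next job → 35; now {53, 55, 57, 58, 60, 61, 63, 75}
insert 31 → {31, 53, 55, 57, 58, 60, 61, 63, 75}
run next job → 31; now {53, 55, 57, 58, 60, 61, 63, 75}
run next job → 53; now {55, 57, 58, 60, 61, 63, 75}

priority queue: 34 → 42 → 36 → 48 → 51 → 37 → 45 → 35 → 31 → 53; FIFO queue: 34, 42, 55, 57, 36, 75, 51, 60, 48, 63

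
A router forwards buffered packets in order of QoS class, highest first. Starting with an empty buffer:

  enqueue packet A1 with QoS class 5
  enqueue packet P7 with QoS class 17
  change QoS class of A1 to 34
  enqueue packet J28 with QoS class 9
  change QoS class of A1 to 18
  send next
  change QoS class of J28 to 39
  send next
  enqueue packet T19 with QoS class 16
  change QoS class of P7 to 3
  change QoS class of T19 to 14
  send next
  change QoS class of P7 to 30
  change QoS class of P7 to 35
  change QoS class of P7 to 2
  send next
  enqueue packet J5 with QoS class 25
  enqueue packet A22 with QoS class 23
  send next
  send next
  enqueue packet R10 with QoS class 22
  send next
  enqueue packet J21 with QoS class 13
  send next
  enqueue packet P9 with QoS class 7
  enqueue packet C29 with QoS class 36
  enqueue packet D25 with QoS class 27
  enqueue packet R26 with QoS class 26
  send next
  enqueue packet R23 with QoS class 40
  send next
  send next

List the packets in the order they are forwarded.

add A1 (QoS class 5) → {A1:5}
add P7 (QoS class 17) → {P7:17, A1:5}
update A1 to QoS class 34 → {A1:34, P7:17}
add J28 (QoS class 9) → {A1:34, P7:17, J28:9}
update A1 to QoS class 18 → {A1:18, P7:17, J28:9}
send next → A1; now {P7:17, J28:9}
update J28 to QoS class 39 → {J28:39, P7:17}
send next → J28; now {P7:17}
add T19 (QoS class 16) → {P7:17, T19:16}
update P7 to QoS class 3 → {T19:16, P7:3}
update T19 to QoS class 14 → {T19:14, P7:3}
send next → T19; now {P7:3}
update P7 to QoS class 30 → {P7:30}
update P7 to QoS class 35 → {P7:35}
update P7 to QoS class 2 → {P7:2}
send next → P7; now {}
add J5 (QoS class 25) → {J5:25}
add A22 (QoS class 23) → {J5:25, A22:23}
send next → J5; now {A22:23}
send next → A22; now {}
add R10 (QoS class 22) → {R10:22}
send next → R10; now {}
add J21 (QoS class 13) → {J21:13}
send next → J21; now {}
add P9 (QoS class 7) → {P9:7}
add C29 (QoS class 36) → {C29:36, P9:7}
add D25 (QoS class 27) → {C29:36, D25:27, P9:7}
add R26 (QoS class 26) → {C29:36, D25:27, R26:26, P9:7}
send next → C29; now {D25:27, R26:26, P9:7}
add R23 (QoS class 40) → {R23:40, D25:27, R26:26, P9:7}
send next → R23; now {D25:27, R26:26, P9:7}
send next → D25; now {R26:26, P9:7}

A1, J28, T19, P7, J5, A22, R10, J21, C29, R23, D25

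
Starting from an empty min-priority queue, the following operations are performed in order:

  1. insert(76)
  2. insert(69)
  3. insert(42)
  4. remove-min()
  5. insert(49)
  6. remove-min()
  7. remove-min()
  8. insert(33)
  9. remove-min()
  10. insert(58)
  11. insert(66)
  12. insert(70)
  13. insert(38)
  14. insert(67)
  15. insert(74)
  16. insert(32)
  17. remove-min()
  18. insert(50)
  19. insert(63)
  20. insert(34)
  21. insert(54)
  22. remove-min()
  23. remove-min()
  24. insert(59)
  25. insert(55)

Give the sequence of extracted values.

42, 49, 69, 33, 32, 34, 38

insert 76 → {76}
insert 69 → {69, 76}
insert 42 → {42, 69, 76}
remove-min → 42; now {69, 76}
insert 49 → {49, 69, 76}
remove-min → 49; now {69, 76}
remove-min → 69; now {76}
insert 33 → {33, 76}
remove-min → 33; now {76}
insert 58 → {58, 76}
insert 66 → {58, 66, 76}
insert 70 → {58, 66, 70, 76}
insert 38 → {38, 58, 66, 70, 76}
insert 67 → {38, 58, 66, 67, 70, 76}
insert 74 → {38, 58, 66, 67, 70, 74, 76}
insert 32 → {32, 38, 58, 66, 67, 70, 74, 76}
remove-min → 32; now {38, 58, 66, 67, 70, 74, 76}
insert 50 → {38, 50, 58, 66, 67, 70, 74, 76}
insert 63 → {38, 50, 58, 63, 66, 67, 70, 74, 76}
insert 34 → {34, 38, 50, 58, 63, 66, 67, 70, 74, 76}
insert 54 → {34, 38, 50, 54, 58, 63, 66, 67, 70, 74, 76}
remove-min → 34; now {38, 50, 54, 58, 63, 66, 67, 70, 74, 76}
remove-min → 38; now {50, 54, 58, 63, 66, 67, 70, 74, 76}
insert 59 → {50, 54, 58, 59, 63, 66, 67, 70, 74, 76}
insert 55 → {50, 54, 55, 58, 59, 63, 66, 67, 70, 74, 76}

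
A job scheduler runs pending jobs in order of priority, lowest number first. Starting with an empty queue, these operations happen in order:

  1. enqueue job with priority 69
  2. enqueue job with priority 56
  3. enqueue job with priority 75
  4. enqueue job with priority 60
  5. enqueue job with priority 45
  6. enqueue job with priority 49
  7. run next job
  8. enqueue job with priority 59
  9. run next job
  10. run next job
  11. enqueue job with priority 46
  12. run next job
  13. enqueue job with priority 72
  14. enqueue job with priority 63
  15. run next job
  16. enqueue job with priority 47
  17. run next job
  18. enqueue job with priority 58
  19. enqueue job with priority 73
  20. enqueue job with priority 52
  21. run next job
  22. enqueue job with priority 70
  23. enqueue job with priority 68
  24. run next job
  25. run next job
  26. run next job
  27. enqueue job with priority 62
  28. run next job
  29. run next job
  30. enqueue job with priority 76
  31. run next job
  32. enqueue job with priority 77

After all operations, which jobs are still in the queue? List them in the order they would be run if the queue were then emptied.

insert 69 → {69}
insert 56 → {56, 69}
insert 75 → {56, 69, 75}
insert 60 → {56, 60, 69, 75}
insert 45 → {45, 56, 60, 69, 75}
insert 49 → {45, 49, 56, 60, 69, 75}
run next job → 45; now {49, 56, 60, 69, 75}
insert 59 → {49, 56, 59, 60, 69, 75}
run next job → 49; now {56, 59, 60, 69, 75}
run next job → 56; now {59, 60, 69, 75}
insert 46 → {46, 59, 60, 69, 75}
run next job → 46; now {59, 60, 69, 75}
insert 72 → {59, 60, 69, 72, 75}
insert 63 → {59, 60, 63, 69, 72, 75}
run next job → 59; now {60, 63, 69, 72, 75}
insert 47 → {47, 60, 63, 69, 72, 75}
run next job → 47; now {60, 63, 69, 72, 75}
insert 58 → {58, 60, 63, 69, 72, 75}
insert 73 → {58, 60, 63, 69, 72, 73, 75}
insert 52 → {52, 58, 60, 63, 69, 72, 73, 75}
run next job → 52; now {58, 60, 63, 69, 72, 73, 75}
insert 70 → {58, 60, 63, 69, 70, 72, 73, 75}
insert 68 → {58, 60, 63, 68, 69, 70, 72, 73, 75}
run next job → 58; now {60, 63, 68, 69, 70, 72, 73, 75}
run next job → 60; now {63, 68, 69, 70, 72, 73, 75}
run next job → 63; now {68, 69, 70, 72, 73, 75}
insert 62 → {62, 68, 69, 70, 72, 73, 75}
run next job → 62; now {68, 69, 70, 72, 73, 75}
run next job → 68; now {69, 70, 72, 73, 75}
insert 76 → {69, 70, 72, 73, 75, 76}
run next job → 69; now {70, 72, 73, 75, 76}
insert 77 → {70, 72, 73, 75, 76, 77}

70 → 72 → 73 → 75 → 76 → 77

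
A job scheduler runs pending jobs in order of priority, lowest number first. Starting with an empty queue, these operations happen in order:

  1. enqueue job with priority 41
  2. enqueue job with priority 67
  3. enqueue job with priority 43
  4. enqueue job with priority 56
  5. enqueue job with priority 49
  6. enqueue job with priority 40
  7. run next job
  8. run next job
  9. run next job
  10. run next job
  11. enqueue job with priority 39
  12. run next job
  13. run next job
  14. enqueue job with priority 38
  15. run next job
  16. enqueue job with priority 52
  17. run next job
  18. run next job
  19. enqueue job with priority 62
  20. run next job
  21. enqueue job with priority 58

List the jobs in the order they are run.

insert 41 → {41}
insert 67 → {41, 67}
insert 43 → {41, 43, 67}
insert 56 → {41, 43, 56, 67}
insert 49 → {41, 43, 49, 56, 67}
insert 40 → {40, 41, 43, 49, 56, 67}
run next job → 40; now {41, 43, 49, 56, 67}
run next job → 41; now {43, 49, 56, 67}
run next job → 43; now {49, 56, 67}
run next job → 49; now {56, 67}
insert 39 → {39, 56, 67}
run next job → 39; now {56, 67}
run next job → 56; now {67}
insert 38 → {38, 67}
run next job → 38; now {67}
insert 52 → {52, 67}
run next job → 52; now {67}
run next job → 67; now {}
insert 62 → {62}
run next job → 62; now {}
insert 58 → {58}

40, 41, 43, 49, 39, 56, 38, 52, 67, 62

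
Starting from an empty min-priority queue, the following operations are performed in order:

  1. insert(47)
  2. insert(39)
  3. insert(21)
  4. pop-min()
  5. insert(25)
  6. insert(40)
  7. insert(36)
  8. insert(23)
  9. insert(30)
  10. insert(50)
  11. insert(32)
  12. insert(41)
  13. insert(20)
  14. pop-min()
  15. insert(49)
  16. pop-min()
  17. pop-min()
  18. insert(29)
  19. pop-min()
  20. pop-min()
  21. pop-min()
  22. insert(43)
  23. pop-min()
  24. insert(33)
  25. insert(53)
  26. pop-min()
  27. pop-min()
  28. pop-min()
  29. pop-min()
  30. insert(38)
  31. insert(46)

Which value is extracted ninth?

33

insert 47 → {47}
insert 39 → {39, 47}
insert 21 → {21, 39, 47}
pop-min → 21; now {39, 47}
insert 25 → {25, 39, 47}
insert 40 → {25, 39, 40, 47}
insert 36 → {25, 36, 39, 40, 47}
insert 23 → {23, 25, 36, 39, 40, 47}
insert 30 → {23, 25, 30, 36, 39, 40, 47}
insert 50 → {23, 25, 30, 36, 39, 40, 47, 50}
insert 32 → {23, 25, 30, 32, 36, 39, 40, 47, 50}
insert 41 → {23, 25, 30, 32, 36, 39, 40, 41, 47, 50}
insert 20 → {20, 23, 25, 30, 32, 36, 39, 40, 41, 47, 50}
pop-min → 20; now {23, 25, 30, 32, 36, 39, 40, 41, 47, 50}
insert 49 → {23, 25, 30, 32, 36, 39, 40, 41, 47, 49, 50}
pop-min → 23; now {25, 30, 32, 36, 39, 40, 41, 47, 49, 50}
pop-min → 25; now {30, 32, 36, 39, 40, 41, 47, 49, 50}
insert 29 → {29, 30, 32, 36, 39, 40, 41, 47, 49, 50}
pop-min → 29; now {30, 32, 36, 39, 40, 41, 47, 49, 50}
pop-min → 30; now {32, 36, 39, 40, 41, 47, 49, 50}
pop-min → 32; now {36, 39, 40, 41, 47, 49, 50}
insert 43 → {36, 39, 40, 41, 43, 47, 49, 50}
pop-min → 36; now {39, 40, 41, 43, 47, 49, 50}
insert 33 → {33, 39, 40, 41, 43, 47, 49, 50}
insert 53 → {33, 39, 40, 41, 43, 47, 49, 50, 53}
pop-min → 33; now {39, 40, 41, 43, 47, 49, 50, 53}
pop-min → 39; now {40, 41, 43, 47, 49, 50, 53}
pop-min → 40; now {41, 43, 47, 49, 50, 53}
pop-min → 41; now {43, 47, 49, 50, 53}
insert 38 → {38, 43, 47, 49, 50, 53}
insert 46 → {38, 43, 46, 47, 49, 50, 53}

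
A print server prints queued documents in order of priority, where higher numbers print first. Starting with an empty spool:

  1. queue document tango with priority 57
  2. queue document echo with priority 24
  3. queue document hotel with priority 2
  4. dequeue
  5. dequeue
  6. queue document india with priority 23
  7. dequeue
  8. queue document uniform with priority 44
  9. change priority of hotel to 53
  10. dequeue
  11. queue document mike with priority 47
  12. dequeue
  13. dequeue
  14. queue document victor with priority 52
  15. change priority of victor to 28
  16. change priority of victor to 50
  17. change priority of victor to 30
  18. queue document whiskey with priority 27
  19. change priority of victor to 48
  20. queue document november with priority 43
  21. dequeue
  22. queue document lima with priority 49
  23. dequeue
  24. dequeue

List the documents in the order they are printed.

add tango (priority 57) → {tango:57}
add echo (priority 24) → {tango:57, echo:24}
add hotel (priority 2) → {tango:57, echo:24, hotel:2}
dequeue → tango; now {echo:24, hotel:2}
dequeue → echo; now {hotel:2}
add india (priority 23) → {india:23, hotel:2}
dequeue → india; now {hotel:2}
add uniform (priority 44) → {uniform:44, hotel:2}
update hotel to priority 53 → {hotel:53, uniform:44}
dequeue → hotel; now {uniform:44}
add mike (priority 47) → {mike:47, uniform:44}
dequeue → mike; now {uniform:44}
dequeue → uniform; now {}
add victor (priority 52) → {victor:52}
update victor to priority 28 → {victor:28}
update victor to priority 50 → {victor:50}
update victor to priority 30 → {victor:30}
add whiskey (priority 27) → {victor:30, whiskey:27}
update victor to priority 48 → {victor:48, whiskey:27}
add november (priority 43) → {victor:48, november:43, whiskey:27}
dequeue → victor; now {november:43, whiskey:27}
add lima (priority 49) → {lima:49, november:43, whiskey:27}
dequeue → lima; now {november:43, whiskey:27}
dequeue → november; now {whiskey:27}

tango → echo → india → hotel → mike → uniform → victor → lima → november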